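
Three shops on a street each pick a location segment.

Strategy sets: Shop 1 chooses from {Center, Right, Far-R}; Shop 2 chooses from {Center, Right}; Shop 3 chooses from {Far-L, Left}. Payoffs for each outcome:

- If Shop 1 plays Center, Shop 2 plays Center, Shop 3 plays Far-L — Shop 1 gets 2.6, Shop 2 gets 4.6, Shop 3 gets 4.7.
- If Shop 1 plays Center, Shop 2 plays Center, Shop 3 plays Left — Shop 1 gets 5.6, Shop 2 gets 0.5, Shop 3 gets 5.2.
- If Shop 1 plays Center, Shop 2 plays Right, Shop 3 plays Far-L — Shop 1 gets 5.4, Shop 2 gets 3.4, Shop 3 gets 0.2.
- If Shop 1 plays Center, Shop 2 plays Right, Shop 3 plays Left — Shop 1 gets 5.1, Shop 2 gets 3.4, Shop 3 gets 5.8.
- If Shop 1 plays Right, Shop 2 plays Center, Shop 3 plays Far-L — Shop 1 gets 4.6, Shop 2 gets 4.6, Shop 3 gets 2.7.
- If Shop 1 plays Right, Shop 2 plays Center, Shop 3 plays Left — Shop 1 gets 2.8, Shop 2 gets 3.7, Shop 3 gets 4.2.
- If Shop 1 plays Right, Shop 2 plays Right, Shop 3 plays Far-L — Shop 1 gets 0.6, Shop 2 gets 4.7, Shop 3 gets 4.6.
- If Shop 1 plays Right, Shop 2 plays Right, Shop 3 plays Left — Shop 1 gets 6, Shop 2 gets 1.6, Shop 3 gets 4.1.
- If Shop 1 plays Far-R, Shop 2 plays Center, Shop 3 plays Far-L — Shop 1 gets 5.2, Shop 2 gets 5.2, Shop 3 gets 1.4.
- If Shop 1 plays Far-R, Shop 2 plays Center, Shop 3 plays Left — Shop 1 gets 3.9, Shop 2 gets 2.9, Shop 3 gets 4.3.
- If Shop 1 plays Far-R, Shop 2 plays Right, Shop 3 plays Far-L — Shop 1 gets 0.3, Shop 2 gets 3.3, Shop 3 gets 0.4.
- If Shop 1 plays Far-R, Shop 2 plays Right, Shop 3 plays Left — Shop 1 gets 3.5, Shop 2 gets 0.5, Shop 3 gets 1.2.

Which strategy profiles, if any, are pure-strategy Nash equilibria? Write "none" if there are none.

No pure-strategy Nash equilibrium.

(Center, Center, Far-L): Shop 1 can switch to Right (2.6 → 4.6). Not NE.
(Center, Center, Left): Shop 2 can switch to Right (0.5 → 3.4). Not NE.
(Center, Right, Far-L): Shop 2 can switch to Center (3.4 → 4.6). Not NE.
(Center, Right, Left): Shop 1 can switch to Right (5.1 → 6). Not NE.
(Right, Center, Far-L): Shop 1 can switch to Far-R (4.6 → 5.2). Not NE.
(Right, Center, Left): Shop 1 can switch to Center (2.8 → 5.6). Not NE.
(The remaining 6 profiles each have a profitable deviation by the same check.)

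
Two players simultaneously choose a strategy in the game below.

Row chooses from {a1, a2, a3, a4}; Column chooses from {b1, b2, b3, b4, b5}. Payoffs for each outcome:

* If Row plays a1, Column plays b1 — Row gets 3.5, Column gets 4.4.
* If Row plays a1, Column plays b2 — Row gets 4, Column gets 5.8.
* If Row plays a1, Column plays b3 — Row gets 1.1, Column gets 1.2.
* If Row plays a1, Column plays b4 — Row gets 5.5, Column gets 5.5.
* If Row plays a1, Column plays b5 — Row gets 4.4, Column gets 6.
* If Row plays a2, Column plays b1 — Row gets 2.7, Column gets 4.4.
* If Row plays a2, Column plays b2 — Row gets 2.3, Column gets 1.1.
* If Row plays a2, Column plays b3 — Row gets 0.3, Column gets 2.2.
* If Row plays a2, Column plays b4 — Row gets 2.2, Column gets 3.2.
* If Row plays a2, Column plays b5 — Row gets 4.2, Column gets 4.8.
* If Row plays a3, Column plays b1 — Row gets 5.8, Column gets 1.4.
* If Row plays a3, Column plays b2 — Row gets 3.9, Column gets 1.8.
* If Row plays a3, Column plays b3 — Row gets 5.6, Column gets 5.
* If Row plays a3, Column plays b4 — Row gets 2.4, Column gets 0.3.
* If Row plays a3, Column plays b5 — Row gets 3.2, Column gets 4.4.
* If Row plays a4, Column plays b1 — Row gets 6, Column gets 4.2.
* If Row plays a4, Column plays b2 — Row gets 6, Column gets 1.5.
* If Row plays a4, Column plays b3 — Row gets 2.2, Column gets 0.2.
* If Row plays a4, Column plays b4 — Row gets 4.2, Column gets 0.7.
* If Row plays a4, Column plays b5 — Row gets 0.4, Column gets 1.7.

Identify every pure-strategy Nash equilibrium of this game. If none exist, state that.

Pure-strategy Nash equilibria: (a1, b5); (a3, b3); (a4, b1)

(a1, b1): Row can switch to a3 (3.5 → 5.8). Not NE.
(a1, b2): Row can switch to a4 (4 → 6). Not NE.
(a1, b3): Row can switch to a3 (1.1 → 5.6). Not NE.
(a1, b4): Column can switch to b2 (5.5 → 5.8). Not NE.
(a1, b5): Row gets 4.4, best alternative 4.2; Column gets 6, best alternative 5.8. No profitable deviation — NE.
(a2, b1): Row can switch to a1 (2.7 → 3.5). Not NE.
(a2, b2): Row can switch to a1 (2.3 → 4). Not NE.
(a2, b3): Row can switch to a1 (0.3 → 1.1). Not NE.
(a2, b4): Row can switch to a1 (2.2 → 5.5). Not NE.
(a3, b3): Row gets 5.6, best alternative 2.2; Column gets 5, best alternative 4.4. No profitable deviation — NE.
(a4, b1): Row gets 6, best alternative 5.8; Column gets 4.2, best alternative 1.7. No profitable deviation — NE.
(The remaining 9 profiles each have a profitable deviation by the same check.)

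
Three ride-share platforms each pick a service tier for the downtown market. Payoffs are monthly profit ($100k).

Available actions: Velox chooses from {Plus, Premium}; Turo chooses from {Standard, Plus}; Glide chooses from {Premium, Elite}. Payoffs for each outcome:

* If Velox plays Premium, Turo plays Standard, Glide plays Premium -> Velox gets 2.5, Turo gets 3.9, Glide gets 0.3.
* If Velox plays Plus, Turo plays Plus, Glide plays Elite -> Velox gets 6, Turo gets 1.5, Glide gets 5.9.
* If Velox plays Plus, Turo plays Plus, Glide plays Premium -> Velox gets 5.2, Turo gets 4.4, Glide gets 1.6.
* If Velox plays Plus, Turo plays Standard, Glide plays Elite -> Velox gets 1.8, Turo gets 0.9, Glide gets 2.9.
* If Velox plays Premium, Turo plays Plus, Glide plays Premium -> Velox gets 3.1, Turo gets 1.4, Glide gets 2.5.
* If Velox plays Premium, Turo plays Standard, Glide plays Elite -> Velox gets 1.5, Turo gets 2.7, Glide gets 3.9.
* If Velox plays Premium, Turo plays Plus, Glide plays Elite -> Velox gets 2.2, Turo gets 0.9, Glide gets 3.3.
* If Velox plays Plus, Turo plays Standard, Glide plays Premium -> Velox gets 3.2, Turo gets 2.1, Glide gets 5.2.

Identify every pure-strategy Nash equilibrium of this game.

The unique pure-strategy Nash equilibrium is (Plus, Plus, Elite).

(Plus, Standard, Premium): Turo can switch to Plus (2.1 → 4.4). Not NE.
(Plus, Standard, Elite): Turo can switch to Plus (0.9 → 1.5). Not NE.
(Plus, Plus, Premium): Glide can switch to Elite (1.6 → 5.9). Not NE.
(Plus, Plus, Elite): Velox gets 6, best alternative 2.2; Turo gets 1.5, best alternative 0.9; Glide gets 5.9, best alternative 1.6. No profitable deviation — NE.
(Premium, Standard, Premium): Velox can switch to Plus (2.5 → 3.2). Not NE.
(Premium, Standard, Elite): Velox can switch to Plus (1.5 → 1.8). Not NE.
(Premium, Plus, Premium): Velox can switch to Plus (3.1 → 5.2). Not NE.
(Premium, Plus, Elite): Velox can switch to Plus (2.2 → 6). Not NE.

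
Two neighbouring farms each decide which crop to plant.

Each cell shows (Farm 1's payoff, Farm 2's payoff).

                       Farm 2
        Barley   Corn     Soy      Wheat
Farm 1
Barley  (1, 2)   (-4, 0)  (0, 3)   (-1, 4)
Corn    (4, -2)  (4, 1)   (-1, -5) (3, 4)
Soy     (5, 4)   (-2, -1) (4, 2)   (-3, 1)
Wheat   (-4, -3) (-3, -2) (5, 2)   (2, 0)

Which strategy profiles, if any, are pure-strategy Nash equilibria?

For each player, find the best response to each opponent profile; mutual best responses are the pure NE.
Farm 1 against Barley: payoffs 1, 4, 5, -4 → best response Soy.
Farm 1 against Corn: payoffs -4, 4, -2, -3 → best response Corn.
Farm 1 against Soy: payoffs 0, -1, 4, 5 → best response Wheat.
Farm 1 against Wheat: payoffs -1, 3, -3, 2 → best response Corn.
Farm 2 against Barley: payoffs 2, 0, 3, 4 → best response Wheat.
Farm 2 against Corn: payoffs -2, 1, -5, 4 → best response Wheat.
Farm 2 against Soy: payoffs 4, -1, 2, 1 → best response Barley.
Farm 2 against Wheat: payoffs -3, -2, 2, 0 → best response Soy.
Mutual best responses: (Corn, Wheat); (Soy, Barley); (Wheat, Soy).

The pure Nash equilibria are (Corn, Wheat) and (Soy, Barley) and (Wheat, Soy).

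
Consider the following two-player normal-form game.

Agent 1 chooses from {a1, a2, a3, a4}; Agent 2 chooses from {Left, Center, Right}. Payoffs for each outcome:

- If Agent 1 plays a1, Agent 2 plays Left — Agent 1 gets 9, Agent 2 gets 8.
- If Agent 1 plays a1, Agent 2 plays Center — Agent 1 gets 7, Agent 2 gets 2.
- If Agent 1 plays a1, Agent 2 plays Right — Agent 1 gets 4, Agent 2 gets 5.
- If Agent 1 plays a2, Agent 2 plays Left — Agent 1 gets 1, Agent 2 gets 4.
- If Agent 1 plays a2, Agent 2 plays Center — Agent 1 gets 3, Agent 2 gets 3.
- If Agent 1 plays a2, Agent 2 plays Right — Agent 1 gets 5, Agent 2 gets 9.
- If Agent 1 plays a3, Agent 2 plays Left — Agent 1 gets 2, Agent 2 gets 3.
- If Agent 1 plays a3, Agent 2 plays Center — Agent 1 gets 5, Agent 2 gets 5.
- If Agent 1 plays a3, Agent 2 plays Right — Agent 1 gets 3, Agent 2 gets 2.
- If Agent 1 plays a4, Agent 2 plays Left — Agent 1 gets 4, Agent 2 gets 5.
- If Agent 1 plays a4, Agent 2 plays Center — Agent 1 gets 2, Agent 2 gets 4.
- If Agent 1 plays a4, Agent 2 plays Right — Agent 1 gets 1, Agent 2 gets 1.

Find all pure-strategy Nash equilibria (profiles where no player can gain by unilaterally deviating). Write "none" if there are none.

(a1, Left): Agent 1 gets 9, best alternative 4; Agent 2 gets 8, best alternative 5. No profitable deviation — NE.
(a1, Center): Agent 2 can switch to Left (2 → 8). Not NE.
(a1, Right): Agent 1 can switch to a2 (4 → 5). Not NE.
(a2, Left): Agent 1 can switch to a1 (1 → 9). Not NE.
(a2, Center): Agent 1 can switch to a1 (3 → 7). Not NE.
(a2, Right): Agent 1 gets 5, best alternative 4; Agent 2 gets 9, best alternative 4. No profitable deviation — NE.
(a3, Left): Agent 1 can switch to a1 (2 → 9). Not NE.
(a3, Center): Agent 1 can switch to a1 (5 → 7). Not NE.
(a3, Right): Agent 1 can switch to a1 (3 → 4). Not NE.
(a4, Left): Agent 1 can switch to a1 (4 → 9). Not NE.
(The remaining 2 profiles each have a profitable deviation by the same check.)

The pure Nash equilibria are (a1, Left), (a2, Right).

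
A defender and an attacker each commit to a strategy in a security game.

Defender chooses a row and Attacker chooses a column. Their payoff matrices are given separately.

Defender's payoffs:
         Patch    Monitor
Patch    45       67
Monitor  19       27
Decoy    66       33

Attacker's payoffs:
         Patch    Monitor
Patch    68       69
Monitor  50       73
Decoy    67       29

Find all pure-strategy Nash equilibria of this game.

(Patch, Patch): Defender can switch to Decoy (45 → 66). Not NE.
(Patch, Monitor): Defender gets 67, best alternative 33; Attacker gets 69, best alternative 68. No profitable deviation — NE.
(Monitor, Patch): Defender can switch to Patch (19 → 45). Not NE.
(Monitor, Monitor): Defender can switch to Patch (27 → 67). Not NE.
(Decoy, Patch): Defender gets 66, best alternative 45; Attacker gets 67, best alternative 29. No profitable deviation — NE.
(Decoy, Monitor): Defender can switch to Patch (33 → 67). Not NE.

(Patch, Monitor); (Decoy, Patch)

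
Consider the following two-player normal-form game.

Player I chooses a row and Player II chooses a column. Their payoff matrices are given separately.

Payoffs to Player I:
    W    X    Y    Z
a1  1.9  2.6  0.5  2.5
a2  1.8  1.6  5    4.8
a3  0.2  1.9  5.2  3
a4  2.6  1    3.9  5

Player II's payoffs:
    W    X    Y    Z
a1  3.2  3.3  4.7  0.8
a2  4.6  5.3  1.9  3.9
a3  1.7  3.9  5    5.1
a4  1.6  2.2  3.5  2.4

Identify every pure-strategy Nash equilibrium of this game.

Mark each player's best response to every combination of opponents' strategies; a profile where every player is best-responding is a pure Nash equilibrium.
Player I against W: payoffs 1.9, 1.8, 0.2, 2.6 → best response a4.
Player I against X: payoffs 2.6, 1.6, 1.9, 1 → best response a1.
Player I against Y: payoffs 0.5, 5, 5.2, 3.9 → best response a3.
Player I against Z: payoffs 2.5, 4.8, 3, 5 → best response a4.
Player II against a1: payoffs 3.2, 3.3, 4.7, 0.8 → best response Y.
Player II against a2: payoffs 4.6, 5.3, 1.9, 3.9 → best response X.
Player II against a3: payoffs 1.7, 3.9, 5, 5.1 → best response Z.
Player II against a4: payoffs 1.6, 2.2, 3.5, 2.4 → best response Y.
No profile is a mutual best response for all players.

There is no pure-strategy Nash equilibrium.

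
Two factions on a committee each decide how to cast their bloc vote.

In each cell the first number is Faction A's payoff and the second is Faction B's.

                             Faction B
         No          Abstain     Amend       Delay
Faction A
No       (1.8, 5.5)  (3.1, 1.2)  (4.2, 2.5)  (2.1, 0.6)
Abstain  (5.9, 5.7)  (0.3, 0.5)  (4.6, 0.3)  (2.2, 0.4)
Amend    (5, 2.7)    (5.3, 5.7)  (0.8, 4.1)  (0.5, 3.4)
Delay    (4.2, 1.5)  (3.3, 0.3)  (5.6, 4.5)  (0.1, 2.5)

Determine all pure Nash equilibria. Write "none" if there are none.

Check each profile: it is a Nash equilibrium iff no player can strictly gain by switching unilaterally.
(No, No): Faction A can switch to Abstain (1.8 → 5.9). Not NE.
(No, Abstain): Faction A can switch to Amend (3.1 → 5.3). Not NE.
(No, Amend): Faction A can switch to Abstain (4.2 → 4.6). Not NE.
(No, Delay): Faction A can switch to Abstain (2.1 → 2.2). Not NE.
(Abstain, No): Faction A gets 5.9, best alternative 5; Faction B gets 5.7, best alternative 0.5. No profitable deviation — NE.
(Abstain, Abstain): Faction A can switch to No (0.3 → 3.1). Not NE.
(Abstain, Amend): Faction A can switch to Delay (4.6 → 5.6). Not NE.
(Abstain, Delay): Faction B can switch to No (0.4 → 5.7). Not NE.
(Amend, No): Faction A can switch to Abstain (5 → 5.9). Not NE.
(Amend, Abstain): Faction A gets 5.3, best alternative 3.3; Faction B gets 5.7, best alternative 4.1. No profitable deviation — NE.
(Amend, Amend): Faction A can switch to No (0.8 → 4.2). Not NE.
(Amend, Delay): Faction A can switch to No (0.5 → 2.1). Not NE.
(Delay, Amend): Faction A gets 5.6, best alternative 4.6; Faction B gets 4.5, best alternative 2.5. No profitable deviation — NE.
(The remaining 3 profiles each have a profitable deviation by the same check.)

Pure-strategy Nash equilibria: (Abstain, No) and (Amend, Abstain) and (Delay, Amend)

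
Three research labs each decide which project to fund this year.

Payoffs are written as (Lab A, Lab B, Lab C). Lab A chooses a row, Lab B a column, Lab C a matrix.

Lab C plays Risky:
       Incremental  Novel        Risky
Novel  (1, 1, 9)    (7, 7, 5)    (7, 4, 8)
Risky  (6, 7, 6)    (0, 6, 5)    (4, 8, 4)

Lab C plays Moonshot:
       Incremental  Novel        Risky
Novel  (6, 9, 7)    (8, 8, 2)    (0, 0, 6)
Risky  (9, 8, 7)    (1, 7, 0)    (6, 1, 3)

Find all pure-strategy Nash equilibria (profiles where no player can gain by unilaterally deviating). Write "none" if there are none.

(Novel, Incremental, Risky): Lab A can switch to Risky (1 → 6). Not NE.
(Novel, Incremental, Moonshot): Lab A can switch to Risky (6 → 9). Not NE.
(Novel, Novel, Risky): Lab A gets 7, best alternative 0; Lab B gets 7, best alternative 4; Lab C gets 5, best alternative 2. No profitable deviation — NE.
(Novel, Novel, Moonshot): Lab B can switch to Incremental (8 → 9). Not NE.
(Novel, Risky, Risky): Lab B can switch to Novel (4 → 7). Not NE.
(Novel, Risky, Moonshot): Lab A can switch to Risky (0 → 6). Not NE.
(Risky, Incremental, Risky): Lab B can switch to Risky (7 → 8). Not NE.
(Risky, Incremental, Moonshot): Lab A gets 9, best alternative 6; Lab B gets 8, best alternative 7; Lab C gets 7, best alternative 6. No profitable deviation — NE.
(The remaining 4 profiles each have a profitable deviation by the same check.)

The pure Nash equilibria are (Novel, Novel, Risky); (Risky, Incremental, Moonshot).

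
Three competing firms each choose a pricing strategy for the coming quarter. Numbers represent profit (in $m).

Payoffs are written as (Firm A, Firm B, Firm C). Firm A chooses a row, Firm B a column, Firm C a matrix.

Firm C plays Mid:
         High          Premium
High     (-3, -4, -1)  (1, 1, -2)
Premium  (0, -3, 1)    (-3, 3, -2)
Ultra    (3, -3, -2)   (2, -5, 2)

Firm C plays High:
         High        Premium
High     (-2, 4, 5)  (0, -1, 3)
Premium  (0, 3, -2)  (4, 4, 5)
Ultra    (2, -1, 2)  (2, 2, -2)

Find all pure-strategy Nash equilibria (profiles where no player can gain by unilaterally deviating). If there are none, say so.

Firm A against (High, Mid): payoffs -3, 0, 3 → best response Ultra.
Firm A against (High, High): payoffs -2, 0, 2 → best response Ultra.
Firm A against (Premium, Mid): payoffs 1, -3, 2 → best response Ultra.
Firm A against (Premium, High): payoffs 0, 4, 2 → best response Premium.
Firm B against (High, Mid): payoffs -4, 1 → best response Premium.
Firm B against (High, High): payoffs 4, -1 → best response High.
Firm B against (Premium, Mid): payoffs -3, 3 → best response Premium.
Firm B against (Premium, High): payoffs 3, 4 → best response Premium.
Firm B against (Ultra, Mid): payoffs -3, -5 → best response High.
Firm B against (Ultra, High): payoffs -1, 2 → best response Premium.
Firm C against (High, High): payoffs -1, 5 → best response High.
Firm C against (High, Premium): payoffs -2, 3 → best response High.
Firm C against (Premium, High): payoffs 1, -2 → best response Mid.
Firm C against (Premium, Premium): payoffs -2, 5 → best response High.
Firm C against (Ultra, High): payoffs -2, 2 → best response High.
Firm C against (Ultra, Premium): payoffs 2, -2 → best response Mid.
Mutual best responses: (Premium, Premium, High).

(Premium, Premium, High)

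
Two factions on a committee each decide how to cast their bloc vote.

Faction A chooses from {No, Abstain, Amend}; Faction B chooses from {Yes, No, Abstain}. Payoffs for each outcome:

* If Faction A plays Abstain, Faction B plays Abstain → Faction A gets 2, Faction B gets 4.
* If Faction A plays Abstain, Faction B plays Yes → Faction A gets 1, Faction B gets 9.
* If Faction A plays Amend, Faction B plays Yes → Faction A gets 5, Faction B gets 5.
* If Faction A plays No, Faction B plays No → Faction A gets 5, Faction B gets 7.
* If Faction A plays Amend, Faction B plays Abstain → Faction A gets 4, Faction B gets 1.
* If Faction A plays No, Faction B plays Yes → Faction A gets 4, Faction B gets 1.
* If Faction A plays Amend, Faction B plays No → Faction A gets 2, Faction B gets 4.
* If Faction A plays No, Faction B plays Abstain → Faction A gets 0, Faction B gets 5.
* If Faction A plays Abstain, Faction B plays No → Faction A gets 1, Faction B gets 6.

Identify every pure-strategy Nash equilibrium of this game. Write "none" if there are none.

Pure-strategy Nash equilibria: (No, No), (Amend, Yes)

Mark each player's best response to every combination of opponents' strategies; a profile where every player is best-responding is a pure Nash equilibrium.
Faction A against Yes: payoffs 4, 1, 5 → best response Amend.
Faction A against No: payoffs 5, 1, 2 → best response No.
Faction A against Abstain: payoffs 0, 2, 4 → best response Amend.
Faction B against No: payoffs 1, 7, 5 → best response No.
Faction B against Abstain: payoffs 9, 6, 4 → best response Yes.
Faction B against Amend: payoffs 5, 4, 1 → best response Yes.
Mutual best responses: (No, No); (Amend, Yes).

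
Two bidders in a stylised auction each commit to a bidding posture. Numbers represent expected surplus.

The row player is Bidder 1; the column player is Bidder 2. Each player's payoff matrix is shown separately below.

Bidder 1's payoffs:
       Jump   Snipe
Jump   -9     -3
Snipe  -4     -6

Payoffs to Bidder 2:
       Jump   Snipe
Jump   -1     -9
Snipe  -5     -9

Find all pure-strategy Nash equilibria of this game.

The unique pure-strategy Nash equilibrium is (Snipe, Jump).

For each player, find the best response to each opponent profile; mutual best responses are the pure NE.
Bidder 1 against Jump: payoffs -9, -4 → best response Snipe.
Bidder 1 against Snipe: payoffs -3, -6 → best response Jump.
Bidder 2 against Jump: payoffs -1, -9 → best response Jump.
Bidder 2 against Snipe: payoffs -5, -9 → best response Jump.
Mutual best responses: (Snipe, Jump).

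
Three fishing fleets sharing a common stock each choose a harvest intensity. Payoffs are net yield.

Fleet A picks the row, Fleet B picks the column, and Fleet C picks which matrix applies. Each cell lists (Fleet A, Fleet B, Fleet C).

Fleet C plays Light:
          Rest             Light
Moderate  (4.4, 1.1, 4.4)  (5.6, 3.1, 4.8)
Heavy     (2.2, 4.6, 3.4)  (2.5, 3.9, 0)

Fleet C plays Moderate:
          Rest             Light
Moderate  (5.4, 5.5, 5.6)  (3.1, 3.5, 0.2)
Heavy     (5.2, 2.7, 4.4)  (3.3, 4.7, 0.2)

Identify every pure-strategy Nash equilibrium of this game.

Fleet A against (Rest, Light): payoffs 4.4, 2.2 → best response Moderate.
Fleet A against (Rest, Moderate): payoffs 5.4, 5.2 → best response Moderate.
Fleet A against (Light, Light): payoffs 5.6, 2.5 → best response Moderate.
Fleet A against (Light, Moderate): payoffs 3.1, 3.3 → best response Heavy.
Fleet B against (Moderate, Light): payoffs 1.1, 3.1 → best response Light.
Fleet B against (Moderate, Moderate): payoffs 5.5, 3.5 → best response Rest.
Fleet B against (Heavy, Light): payoffs 4.6, 3.9 → best response Rest.
Fleet B against (Heavy, Moderate): payoffs 2.7, 4.7 → best response Light.
Fleet C against (Moderate, Rest): payoffs 4.4, 5.6 → best response Moderate.
Fleet C against (Moderate, Light): payoffs 4.8, 0.2 → best response Light.
Fleet C against (Heavy, Rest): payoffs 3.4, 4.4 → best response Moderate.
Fleet C against (Heavy, Light): payoffs 0, 0.2 → best response Moderate.
Mutual best responses: (Moderate, Rest, Moderate); (Moderate, Light, Light); (Heavy, Light, Moderate).

(Moderate, Rest, Moderate); (Moderate, Light, Light); (Heavy, Light, Moderate)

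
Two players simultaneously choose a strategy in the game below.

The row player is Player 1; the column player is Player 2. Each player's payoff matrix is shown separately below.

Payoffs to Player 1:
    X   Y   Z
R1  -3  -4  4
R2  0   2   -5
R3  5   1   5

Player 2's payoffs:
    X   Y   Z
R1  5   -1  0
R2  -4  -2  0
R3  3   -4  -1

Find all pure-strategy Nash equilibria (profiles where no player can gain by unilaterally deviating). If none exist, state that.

Pure NE: (R3, X)

(R1, X): Player 1 can switch to R2 (-3 → 0). Not NE.
(R1, Y): Player 1 can switch to R2 (-4 → 2). Not NE.
(R1, Z): Player 1 can switch to R3 (4 → 5). Not NE.
(R2, X): Player 1 can switch to R3 (0 → 5). Not NE.
(R2, Y): Player 2 can switch to Z (-2 → 0). Not NE.
(R2, Z): Player 1 can switch to R1 (-5 → 4). Not NE.
(R3, X): Player 1 gets 5, best alternative 0; Player 2 gets 3, best alternative -1. No profitable deviation — NE.
(R3, Y): Player 1 can switch to R2 (1 → 2). Not NE.
(R3, Z): Player 2 can switch to X (-1 → 3). Not NE.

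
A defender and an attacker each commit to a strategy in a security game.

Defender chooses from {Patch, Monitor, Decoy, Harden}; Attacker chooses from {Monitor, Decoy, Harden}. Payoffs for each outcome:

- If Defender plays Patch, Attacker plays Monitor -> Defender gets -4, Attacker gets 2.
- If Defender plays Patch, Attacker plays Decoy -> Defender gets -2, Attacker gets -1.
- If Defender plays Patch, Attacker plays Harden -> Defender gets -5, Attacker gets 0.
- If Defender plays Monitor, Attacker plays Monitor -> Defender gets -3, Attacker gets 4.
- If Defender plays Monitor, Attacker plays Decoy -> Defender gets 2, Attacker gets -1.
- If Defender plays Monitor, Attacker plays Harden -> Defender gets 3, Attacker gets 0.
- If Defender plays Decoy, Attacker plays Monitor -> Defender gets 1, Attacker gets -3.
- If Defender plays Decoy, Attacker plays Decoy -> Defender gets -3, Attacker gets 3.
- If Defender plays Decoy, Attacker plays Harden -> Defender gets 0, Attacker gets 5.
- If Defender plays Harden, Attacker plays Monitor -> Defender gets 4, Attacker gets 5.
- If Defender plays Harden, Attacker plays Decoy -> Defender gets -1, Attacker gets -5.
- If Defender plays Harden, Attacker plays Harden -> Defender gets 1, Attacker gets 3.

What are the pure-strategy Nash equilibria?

(Harden, Monitor)

Defender against Monitor: payoffs -4, -3, 1, 4 → best response Harden.
Defender against Decoy: payoffs -2, 2, -3, -1 → best response Monitor.
Defender against Harden: payoffs -5, 3, 0, 1 → best response Monitor.
Attacker against Patch: payoffs 2, -1, 0 → best response Monitor.
Attacker against Monitor: payoffs 4, -1, 0 → best response Monitor.
Attacker against Decoy: payoffs -3, 3, 5 → best response Harden.
Attacker against Harden: payoffs 5, -5, 3 → best response Monitor.
Mutual best responses: (Harden, Monitor).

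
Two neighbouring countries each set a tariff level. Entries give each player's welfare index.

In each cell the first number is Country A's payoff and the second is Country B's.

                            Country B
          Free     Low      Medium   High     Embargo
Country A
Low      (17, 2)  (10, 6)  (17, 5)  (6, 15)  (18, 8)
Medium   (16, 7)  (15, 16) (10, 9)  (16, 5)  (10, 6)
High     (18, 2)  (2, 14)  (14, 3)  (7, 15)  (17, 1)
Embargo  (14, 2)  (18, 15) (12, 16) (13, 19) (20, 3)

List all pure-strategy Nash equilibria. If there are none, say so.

This game has no pure Nash equilibrium.

Country A against Free: payoffs 17, 16, 18, 14 → best response High.
Country A against Low: payoffs 10, 15, 2, 18 → best response Embargo.
Country A against Medium: payoffs 17, 10, 14, 12 → best response Low.
Country A against High: payoffs 6, 16, 7, 13 → best response Medium.
Country A against Embargo: payoffs 18, 10, 17, 20 → best response Embargo.
Country B against Low: payoffs 2, 6, 5, 15, 8 → best response High.
Country B against Medium: payoffs 7, 16, 9, 5, 6 → best response Low.
Country B against High: payoffs 2, 14, 3, 15, 1 → best response High.
Country B against Embargo: payoffs 2, 15, 16, 19, 3 → best response High.
No profile is a mutual best response for all players.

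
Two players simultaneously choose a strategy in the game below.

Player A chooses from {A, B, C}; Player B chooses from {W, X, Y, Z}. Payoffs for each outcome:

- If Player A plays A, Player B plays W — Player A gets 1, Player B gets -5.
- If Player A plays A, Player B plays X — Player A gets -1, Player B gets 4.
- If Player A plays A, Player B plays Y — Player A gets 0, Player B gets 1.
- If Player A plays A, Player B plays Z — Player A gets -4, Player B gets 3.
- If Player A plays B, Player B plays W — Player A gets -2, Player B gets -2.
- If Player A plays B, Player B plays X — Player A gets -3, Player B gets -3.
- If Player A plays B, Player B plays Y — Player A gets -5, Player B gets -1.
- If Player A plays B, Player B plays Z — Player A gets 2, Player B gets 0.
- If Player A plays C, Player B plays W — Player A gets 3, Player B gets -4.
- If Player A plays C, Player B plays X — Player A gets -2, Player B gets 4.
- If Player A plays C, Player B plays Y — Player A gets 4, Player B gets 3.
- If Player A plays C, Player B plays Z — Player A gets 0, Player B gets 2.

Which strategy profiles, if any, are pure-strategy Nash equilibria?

Pure-strategy Nash equilibria: (A, X) and (B, Z)

Player A against W: payoffs 1, -2, 3 → best response C.
Player A against X: payoffs -1, -3, -2 → best response A.
Player A against Y: payoffs 0, -5, 4 → best response C.
Player A against Z: payoffs -4, 2, 0 → best response B.
Player B against A: payoffs -5, 4, 1, 3 → best response X.
Player B against B: payoffs -2, -3, -1, 0 → best response Z.
Player B against C: payoffs -4, 4, 3, 2 → best response X.
Mutual best responses: (A, X); (B, Z).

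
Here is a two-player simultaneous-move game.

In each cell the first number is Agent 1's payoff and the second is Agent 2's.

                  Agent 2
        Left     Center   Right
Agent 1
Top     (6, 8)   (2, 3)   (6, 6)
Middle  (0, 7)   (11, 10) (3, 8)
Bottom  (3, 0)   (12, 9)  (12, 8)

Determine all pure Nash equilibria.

(Top, Left), (Bottom, Center)

(Top, Left): Agent 1 gets 6, best alternative 3; Agent 2 gets 8, best alternative 6. No profitable deviation — NE.
(Top, Center): Agent 1 can switch to Middle (2 → 11). Not NE.
(Top, Right): Agent 1 can switch to Bottom (6 → 12). Not NE.
(Middle, Left): Agent 1 can switch to Top (0 → 6). Not NE.
(Middle, Center): Agent 1 can switch to Bottom (11 → 12). Not NE.
(Middle, Right): Agent 1 can switch to Top (3 → 6). Not NE.
(Bottom, Left): Agent 1 can switch to Top (3 → 6). Not NE.
(Bottom, Center): Agent 1 gets 12, best alternative 11; Agent 2 gets 9, best alternative 8. No profitable deviation — NE.
(Bottom, Right): Agent 2 can switch to Center (8 → 9). Not NE.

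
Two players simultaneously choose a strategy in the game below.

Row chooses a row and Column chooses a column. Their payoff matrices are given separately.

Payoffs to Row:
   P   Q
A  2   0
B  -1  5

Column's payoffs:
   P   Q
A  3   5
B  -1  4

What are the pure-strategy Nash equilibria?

Pure NE: (B, Q)

(A, P): Column can switch to Q (3 → 5). Not NE.
(A, Q): Row can switch to B (0 → 5). Not NE.
(B, P): Row can switch to A (-1 → 2). Not NE.
(B, Q): Row gets 5, best alternative 0; Column gets 4, best alternative -1. No profitable deviation — NE.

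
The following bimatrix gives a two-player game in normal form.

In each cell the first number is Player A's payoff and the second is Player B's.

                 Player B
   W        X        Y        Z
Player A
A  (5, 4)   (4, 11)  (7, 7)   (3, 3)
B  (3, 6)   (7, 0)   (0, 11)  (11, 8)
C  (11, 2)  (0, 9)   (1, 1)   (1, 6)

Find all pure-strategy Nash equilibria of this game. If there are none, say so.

This game has no pure Nash equilibrium.

Player A against W: payoffs 5, 3, 11 → best response C.
Player A against X: payoffs 4, 7, 0 → best response B.
Player A against Y: payoffs 7, 0, 1 → best response A.
Player A against Z: payoffs 3, 11, 1 → best response B.
Player B against A: payoffs 4, 11, 7, 3 → best response X.
Player B against B: payoffs 6, 0, 11, 8 → best response Y.
Player B against C: payoffs 2, 9, 1, 6 → best response X.
No profile is a mutual best response for all players.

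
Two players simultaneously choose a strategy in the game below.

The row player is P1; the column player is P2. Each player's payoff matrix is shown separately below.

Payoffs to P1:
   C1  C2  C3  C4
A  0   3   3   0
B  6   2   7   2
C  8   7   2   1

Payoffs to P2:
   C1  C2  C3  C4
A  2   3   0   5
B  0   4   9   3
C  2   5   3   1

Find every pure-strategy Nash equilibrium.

Pure-strategy Nash equilibria: (B, C3); (C, C2)

P1 against C1: payoffs 0, 6, 8 → best response C.
P1 against C2: payoffs 3, 2, 7 → best response C.
P1 against C3: payoffs 3, 7, 2 → best response B.
P1 against C4: payoffs 0, 2, 1 → best response B.
P2 against A: payoffs 2, 3, 0, 5 → best response C4.
P2 against B: payoffs 0, 4, 9, 3 → best response C3.
P2 against C: payoffs 2, 5, 3, 1 → best response C2.
Mutual best responses: (B, C3); (C, C2).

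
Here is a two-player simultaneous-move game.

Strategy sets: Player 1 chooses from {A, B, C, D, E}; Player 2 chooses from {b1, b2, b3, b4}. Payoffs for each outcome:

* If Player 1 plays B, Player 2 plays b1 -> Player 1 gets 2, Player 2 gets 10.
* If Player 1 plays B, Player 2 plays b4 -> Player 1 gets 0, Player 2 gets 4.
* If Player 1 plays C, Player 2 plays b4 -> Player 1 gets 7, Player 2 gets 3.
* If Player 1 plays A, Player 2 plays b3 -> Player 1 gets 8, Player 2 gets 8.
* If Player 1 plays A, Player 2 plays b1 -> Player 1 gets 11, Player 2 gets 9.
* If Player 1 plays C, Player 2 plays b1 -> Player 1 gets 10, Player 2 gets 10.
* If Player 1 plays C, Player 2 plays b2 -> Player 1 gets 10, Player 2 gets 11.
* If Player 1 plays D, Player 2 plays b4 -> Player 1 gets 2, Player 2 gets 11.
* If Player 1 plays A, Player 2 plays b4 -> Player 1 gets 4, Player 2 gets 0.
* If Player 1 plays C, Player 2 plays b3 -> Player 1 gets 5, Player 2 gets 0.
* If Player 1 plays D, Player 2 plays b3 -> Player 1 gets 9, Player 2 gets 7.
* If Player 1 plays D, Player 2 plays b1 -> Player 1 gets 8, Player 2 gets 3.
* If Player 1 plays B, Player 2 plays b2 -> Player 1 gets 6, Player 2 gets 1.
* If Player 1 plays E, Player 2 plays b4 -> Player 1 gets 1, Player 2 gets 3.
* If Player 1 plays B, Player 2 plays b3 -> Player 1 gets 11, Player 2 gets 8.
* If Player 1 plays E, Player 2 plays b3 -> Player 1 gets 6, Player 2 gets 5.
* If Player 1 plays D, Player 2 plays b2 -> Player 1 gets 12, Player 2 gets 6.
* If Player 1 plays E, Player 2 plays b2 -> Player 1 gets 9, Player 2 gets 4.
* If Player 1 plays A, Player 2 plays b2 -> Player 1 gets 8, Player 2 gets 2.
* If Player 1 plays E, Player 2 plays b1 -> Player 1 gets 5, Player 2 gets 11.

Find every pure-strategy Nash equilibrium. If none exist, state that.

For each player, find the best response to each opponent profile; mutual best responses are the pure NE.
Player 1 against b1: payoffs 11, 2, 10, 8, 5 → best response A.
Player 1 against b2: payoffs 8, 6, 10, 12, 9 → best response D.
Player 1 against b3: payoffs 8, 11, 5, 9, 6 → best response B.
Player 1 against b4: payoffs 4, 0, 7, 2, 1 → best response C.
Player 2 against A: payoffs 9, 2, 8, 0 → best response b1.
Player 2 against B: payoffs 10, 1, 8, 4 → best response b1.
Player 2 against C: payoffs 10, 11, 0, 3 → best response b2.
Player 2 against D: payoffs 3, 6, 7, 11 → best response b4.
Player 2 against E: payoffs 11, 4, 5, 3 → best response b1.
Mutual best responses: (A, b1).

(A, b1)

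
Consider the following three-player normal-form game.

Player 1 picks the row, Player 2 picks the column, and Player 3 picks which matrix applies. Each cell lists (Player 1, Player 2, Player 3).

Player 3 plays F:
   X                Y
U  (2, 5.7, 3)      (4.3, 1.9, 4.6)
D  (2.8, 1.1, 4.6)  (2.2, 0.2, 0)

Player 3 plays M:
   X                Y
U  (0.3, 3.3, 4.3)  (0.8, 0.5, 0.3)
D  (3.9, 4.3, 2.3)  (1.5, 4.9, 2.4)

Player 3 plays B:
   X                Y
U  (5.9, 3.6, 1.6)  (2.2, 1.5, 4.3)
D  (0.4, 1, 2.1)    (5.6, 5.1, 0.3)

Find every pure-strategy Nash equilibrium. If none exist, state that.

(U, X, F): Player 1 can switch to D (2 → 2.8). Not NE.
(U, X, M): Player 1 can switch to D (0.3 → 3.9). Not NE.
(U, X, B): Player 3 can switch to F (1.6 → 3). Not NE.
(U, Y, F): Player 2 can switch to X (1.9 → 5.7). Not NE.
(U, Y, M): Player 1 can switch to D (0.8 → 1.5). Not NE.
(U, Y, B): Player 1 can switch to D (2.2 → 5.6). Not NE.
(D, X, F): Player 1 gets 2.8, best alternative 2; Player 2 gets 1.1, best alternative 0.2; Player 3 gets 4.6, best alternative 2.3. No profitable deviation — NE.
(D, X, M): Player 2 can switch to Y (4.3 → 4.9). Not NE.
(D, X, B): Player 1 can switch to U (0.4 → 5.9). Not NE.
(D, Y, F): Player 1 can switch to U (2.2 → 4.3). Not NE.
(D, Y, M): Player 1 gets 1.5, best alternative 0.8; Player 2 gets 4.9, best alternative 4.3; Player 3 gets 2.4, best alternative 0.3. No profitable deviation — NE.
(D, Y, B): Player 3 can switch to M (0.3 → 2.4). Not NE.

(D, X, F) and (D, Y, M)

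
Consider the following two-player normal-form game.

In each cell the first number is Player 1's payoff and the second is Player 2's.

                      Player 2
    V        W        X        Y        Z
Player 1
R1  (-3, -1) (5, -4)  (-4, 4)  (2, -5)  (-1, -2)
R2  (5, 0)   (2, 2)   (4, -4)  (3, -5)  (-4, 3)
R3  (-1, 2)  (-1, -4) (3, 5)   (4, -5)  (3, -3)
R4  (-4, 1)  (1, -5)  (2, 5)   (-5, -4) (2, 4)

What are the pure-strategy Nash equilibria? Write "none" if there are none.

none

For each player, find the best response to each opponent profile; mutual best responses are the pure NE.
Player 1 against V: payoffs -3, 5, -1, -4 → best response R2.
Player 1 against W: payoffs 5, 2, -1, 1 → best response R1.
Player 1 against X: payoffs -4, 4, 3, 2 → best response R2.
Player 1 against Y: payoffs 2, 3, 4, -5 → best response R3.
Player 1 against Z: payoffs -1, -4, 3, 2 → best response R3.
Player 2 against R1: payoffs -1, -4, 4, -5, -2 → best response X.
Player 2 against R2: payoffs 0, 2, -4, -5, 3 → best response Z.
Player 2 against R3: payoffs 2, -4, 5, -5, -3 → best response X.
Player 2 against R4: payoffs 1, -5, 5, -4, 4 → best response X.
No profile is a mutual best response for all players.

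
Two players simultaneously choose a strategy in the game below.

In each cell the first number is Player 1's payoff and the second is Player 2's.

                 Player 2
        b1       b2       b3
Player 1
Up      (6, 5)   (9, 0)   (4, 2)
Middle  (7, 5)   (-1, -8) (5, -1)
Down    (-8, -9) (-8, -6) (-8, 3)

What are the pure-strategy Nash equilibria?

Player 1 against b1: payoffs 6, 7, -8 → best response Middle.
Player 1 against b2: payoffs 9, -1, -8 → best response Up.
Player 1 against b3: payoffs 4, 5, -8 → best response Middle.
Player 2 against Up: payoffs 5, 0, 2 → best response b1.
Player 2 against Middle: payoffs 5, -8, -1 → best response b1.
Player 2 against Down: payoffs -9, -6, 3 → best response b3.
Mutual best responses: (Middle, b1).

The unique pure-strategy Nash equilibrium is (Middle, b1).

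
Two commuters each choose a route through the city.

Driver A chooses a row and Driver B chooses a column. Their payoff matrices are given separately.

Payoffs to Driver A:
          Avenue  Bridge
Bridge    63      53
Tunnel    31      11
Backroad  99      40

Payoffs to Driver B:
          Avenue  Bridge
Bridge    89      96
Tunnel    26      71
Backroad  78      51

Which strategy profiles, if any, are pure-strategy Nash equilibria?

(Bridge, Bridge) and (Backroad, Avenue)

Driver A against Avenue: payoffs 63, 31, 99 → best response Backroad.
Driver A against Bridge: payoffs 53, 11, 40 → best response Bridge.
Driver B against Bridge: payoffs 89, 96 → best response Bridge.
Driver B against Tunnel: payoffs 26, 71 → best response Bridge.
Driver B against Backroad: payoffs 78, 51 → best response Avenue.
Mutual best responses: (Bridge, Bridge); (Backroad, Avenue).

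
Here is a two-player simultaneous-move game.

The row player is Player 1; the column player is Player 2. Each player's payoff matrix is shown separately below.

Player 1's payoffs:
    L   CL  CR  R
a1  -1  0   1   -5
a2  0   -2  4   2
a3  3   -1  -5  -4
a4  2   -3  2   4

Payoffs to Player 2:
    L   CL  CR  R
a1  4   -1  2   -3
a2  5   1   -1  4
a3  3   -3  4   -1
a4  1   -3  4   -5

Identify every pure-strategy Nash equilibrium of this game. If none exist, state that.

Player 1 against L: payoffs -1, 0, 3, 2 → best response a3.
Player 1 against CL: payoffs 0, -2, -1, -3 → best response a1.
Player 1 against CR: payoffs 1, 4, -5, 2 → best response a2.
Player 1 against R: payoffs -5, 2, -4, 4 → best response a4.
Player 2 against a1: payoffs 4, -1, 2, -3 → best response L.
Player 2 against a2: payoffs 5, 1, -1, 4 → best response L.
Player 2 against a3: payoffs 3, -3, 4, -1 → best response CR.
Player 2 against a4: payoffs 1, -3, 4, -5 → best response CR.
No profile is a mutual best response for all players.

No pure-strategy Nash equilibrium.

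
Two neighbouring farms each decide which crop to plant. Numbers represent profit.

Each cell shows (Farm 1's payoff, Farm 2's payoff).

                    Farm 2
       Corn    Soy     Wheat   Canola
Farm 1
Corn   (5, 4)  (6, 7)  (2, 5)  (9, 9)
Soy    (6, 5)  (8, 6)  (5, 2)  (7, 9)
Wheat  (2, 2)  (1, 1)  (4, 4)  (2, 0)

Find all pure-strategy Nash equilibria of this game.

Pure NE: (Corn, Canola)

Farm 1 against Corn: payoffs 5, 6, 2 → best response Soy.
Farm 1 against Soy: payoffs 6, 8, 1 → best response Soy.
Farm 1 against Wheat: payoffs 2, 5, 4 → best response Soy.
Farm 1 against Canola: payoffs 9, 7, 2 → best response Corn.
Farm 2 against Corn: payoffs 4, 7, 5, 9 → best response Canola.
Farm 2 against Soy: payoffs 5, 6, 2, 9 → best response Canola.
Farm 2 against Wheat: payoffs 2, 1, 4, 0 → best response Wheat.
Mutual best responses: (Corn, Canola).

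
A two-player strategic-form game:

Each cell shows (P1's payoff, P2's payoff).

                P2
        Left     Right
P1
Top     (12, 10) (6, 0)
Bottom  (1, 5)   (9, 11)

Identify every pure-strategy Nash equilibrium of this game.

Pure-strategy Nash equilibria: (Top, Left) and (Bottom, Right)

(Top, Left): P1 gets 12, best alternative 1; P2 gets 10, best alternative 0. No profitable deviation — NE.
(Top, Right): P1 can switch to Bottom (6 → 9). Not NE.
(Bottom, Left): P1 can switch to Top (1 → 12). Not NE.
(Bottom, Right): P1 gets 9, best alternative 6; P2 gets 11, best alternative 5. No profitable deviation — NE.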